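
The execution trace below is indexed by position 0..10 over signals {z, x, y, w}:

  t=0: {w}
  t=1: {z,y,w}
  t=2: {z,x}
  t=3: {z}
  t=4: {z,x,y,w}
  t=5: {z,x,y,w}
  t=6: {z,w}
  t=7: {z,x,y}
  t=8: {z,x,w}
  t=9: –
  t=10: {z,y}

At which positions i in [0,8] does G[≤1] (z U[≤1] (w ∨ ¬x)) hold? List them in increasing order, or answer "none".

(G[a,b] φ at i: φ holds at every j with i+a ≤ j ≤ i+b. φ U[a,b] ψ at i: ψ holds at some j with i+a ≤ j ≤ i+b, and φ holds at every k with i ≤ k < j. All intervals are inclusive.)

0, 1, 2, 3, 4, 5, 6, 7, 8

Evaluate at each i in [0,8]:
  i=0: ✓ (all of [0,1])
  i=1: ✓ (all of [1,2])
  i=2: ✓ (all of [2,3])
  i=3: ✓ (all of [3,4])
  i=4: ✓ (all of [4,5])
  i=5: ✓ (all of [5,6])
  i=6: ✓ (all of [6,7])
  i=7: ✓ (all of [7,8])
  i=8: ✓ (all of [8,9])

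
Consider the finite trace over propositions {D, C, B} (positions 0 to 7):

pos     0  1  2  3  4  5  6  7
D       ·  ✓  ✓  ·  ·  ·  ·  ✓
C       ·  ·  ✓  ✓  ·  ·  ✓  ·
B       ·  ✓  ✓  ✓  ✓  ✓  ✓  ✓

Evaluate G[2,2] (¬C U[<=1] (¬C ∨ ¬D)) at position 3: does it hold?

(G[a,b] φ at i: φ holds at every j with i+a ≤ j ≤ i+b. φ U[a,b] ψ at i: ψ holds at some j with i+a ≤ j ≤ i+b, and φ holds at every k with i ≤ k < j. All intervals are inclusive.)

Check (¬C U[<=1] (¬C ∨ ¬D)) at every j in [5,5]:
  j=5: holds
All positions satisfy it → formula holds.

True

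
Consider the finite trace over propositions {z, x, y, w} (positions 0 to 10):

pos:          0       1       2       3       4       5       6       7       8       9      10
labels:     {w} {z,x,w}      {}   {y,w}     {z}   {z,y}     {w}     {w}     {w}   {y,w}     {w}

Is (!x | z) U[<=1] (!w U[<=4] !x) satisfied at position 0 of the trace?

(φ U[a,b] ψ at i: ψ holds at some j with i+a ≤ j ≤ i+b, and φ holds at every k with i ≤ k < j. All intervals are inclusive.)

True

Need some j in [0,1] with (!w U[<=4] !x), and (!x | z) at every k in [0,j-1].
  j=0: (!w U[<=4] !x) holds; no prefix to check → satisfied.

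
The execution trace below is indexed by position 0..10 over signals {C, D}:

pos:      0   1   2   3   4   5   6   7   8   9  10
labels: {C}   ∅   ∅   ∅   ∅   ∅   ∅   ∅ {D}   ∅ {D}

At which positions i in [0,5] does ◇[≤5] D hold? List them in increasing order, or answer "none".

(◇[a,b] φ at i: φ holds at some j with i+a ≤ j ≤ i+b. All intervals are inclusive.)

Evaluate at each i in [0,5]:
  i=0: ✗ (none in [0,5])
  i=1: ✗ (none in [1,6])
  i=2: ✗ (none in [2,7])
  i=3: ✓ (witness j=8)
  i=4: ✓ (witness j=8)
  i=5: ✓ (witness j=8)

3, 4, 5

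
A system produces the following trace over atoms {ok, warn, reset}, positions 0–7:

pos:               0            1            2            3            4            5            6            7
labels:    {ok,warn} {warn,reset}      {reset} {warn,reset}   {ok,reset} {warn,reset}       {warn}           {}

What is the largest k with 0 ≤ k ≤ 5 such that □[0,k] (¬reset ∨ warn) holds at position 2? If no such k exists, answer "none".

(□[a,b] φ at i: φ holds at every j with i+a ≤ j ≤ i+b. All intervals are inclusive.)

none

(¬reset ∨ warn) must hold from j=2 onward; find where it first fails.
  j=2: fails → no k works.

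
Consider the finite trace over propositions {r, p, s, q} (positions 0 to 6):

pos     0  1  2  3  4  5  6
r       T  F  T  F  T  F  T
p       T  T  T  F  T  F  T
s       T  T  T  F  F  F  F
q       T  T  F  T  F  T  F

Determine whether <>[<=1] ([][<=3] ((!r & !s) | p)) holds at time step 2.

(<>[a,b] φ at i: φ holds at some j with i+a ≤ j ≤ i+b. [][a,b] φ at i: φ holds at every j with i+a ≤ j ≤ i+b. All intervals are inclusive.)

Check [][<=3] ((!r & !s) | p) at each j in [2,3]:
  j=2: holds on [2,5]
  j=3: holds on [3,6]
Found at j=2 → formula holds.

Holds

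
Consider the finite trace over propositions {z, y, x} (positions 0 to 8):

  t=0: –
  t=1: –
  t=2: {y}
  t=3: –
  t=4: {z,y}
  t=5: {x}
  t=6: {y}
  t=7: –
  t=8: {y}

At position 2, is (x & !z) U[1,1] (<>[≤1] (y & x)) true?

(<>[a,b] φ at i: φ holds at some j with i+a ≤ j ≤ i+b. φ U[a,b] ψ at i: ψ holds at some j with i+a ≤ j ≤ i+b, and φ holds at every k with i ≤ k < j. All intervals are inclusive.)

Does not hold

Need some j in [3,3] with <>[≤1] (y & x), and (x & !z) at every k in [2,j-1].
  j=3: <>[≤1] (y & x) — fails (none in [3,4]).
No j in the window works → until fails.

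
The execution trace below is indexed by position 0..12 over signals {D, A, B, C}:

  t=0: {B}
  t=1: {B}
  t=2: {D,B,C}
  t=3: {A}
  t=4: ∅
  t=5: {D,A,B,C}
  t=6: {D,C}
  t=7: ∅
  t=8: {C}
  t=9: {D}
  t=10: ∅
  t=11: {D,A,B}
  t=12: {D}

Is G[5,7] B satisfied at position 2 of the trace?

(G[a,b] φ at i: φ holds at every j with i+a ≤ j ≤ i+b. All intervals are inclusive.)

False

Check B at every j in [7,9]:
  j=7: false
  j=8: false
  j=9: false
Fails at j=7 → formula fails.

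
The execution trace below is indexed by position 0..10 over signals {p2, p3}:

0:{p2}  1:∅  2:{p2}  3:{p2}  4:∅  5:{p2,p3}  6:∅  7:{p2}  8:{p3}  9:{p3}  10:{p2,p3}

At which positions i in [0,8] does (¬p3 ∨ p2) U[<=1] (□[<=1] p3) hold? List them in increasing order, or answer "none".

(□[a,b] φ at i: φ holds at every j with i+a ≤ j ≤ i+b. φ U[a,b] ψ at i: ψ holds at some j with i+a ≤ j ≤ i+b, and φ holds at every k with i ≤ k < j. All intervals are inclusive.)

7, 8

Evaluate at each i in [0,8]:
  i=0: ✗ (no rhs in [0,1])
  i=1: ✗ (no rhs in [1,2])
  i=2: ✗ (no rhs in [2,3])
  i=3: ✗ (no rhs in [3,4])
  i=4: ✗ (no rhs in [4,5])
  i=5: ✗ (no rhs in [5,6])
  i=6: ✗ (no rhs in [6,7])
  i=7: ✓ (rhs at j=8; lhs holds on [7,7])
  i=8: ✓ (rhs at j=8)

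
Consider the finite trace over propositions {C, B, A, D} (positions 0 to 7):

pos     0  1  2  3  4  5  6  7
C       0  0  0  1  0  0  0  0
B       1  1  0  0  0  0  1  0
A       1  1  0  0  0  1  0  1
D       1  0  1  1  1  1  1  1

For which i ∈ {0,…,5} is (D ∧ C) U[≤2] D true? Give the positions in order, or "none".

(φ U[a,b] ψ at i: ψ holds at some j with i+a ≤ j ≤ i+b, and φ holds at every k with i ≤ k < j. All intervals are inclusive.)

0, 2, 3, 4, 5

Evaluate at each i in [0,5]:
  i=0: ✓ (rhs at j=0)
  i=1: ✗ (lhs fails at k=1 before rhs at j=2)
  i=2: ✓ (rhs at j=2)
  i=3: ✓ (rhs at j=3)
  i=4: ✓ (rhs at j=4)
  i=5: ✓ (rhs at j=5)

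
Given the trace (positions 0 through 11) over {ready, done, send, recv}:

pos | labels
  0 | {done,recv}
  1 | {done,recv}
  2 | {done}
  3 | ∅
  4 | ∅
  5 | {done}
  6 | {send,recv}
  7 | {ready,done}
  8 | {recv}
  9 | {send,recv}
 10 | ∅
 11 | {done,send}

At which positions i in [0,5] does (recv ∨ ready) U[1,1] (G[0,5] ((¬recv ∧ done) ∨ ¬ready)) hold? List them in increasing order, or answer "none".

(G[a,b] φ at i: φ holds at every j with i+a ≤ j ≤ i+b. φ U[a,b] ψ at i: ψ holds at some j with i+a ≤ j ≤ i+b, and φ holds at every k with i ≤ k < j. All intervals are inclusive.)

Evaluate at each i in [0,5]:
  i=0: ✓ (rhs at j=1; lhs holds on [0,0])
  i=1: ✓ (rhs at j=2; lhs holds on [1,1])
  i=2: ✗ (lhs fails at k=2 before rhs at j=3)
  i=3: ✗ (lhs fails at k=3 before rhs at j=4)
  i=4: ✗ (lhs fails at k=4 before rhs at j=5)
  i=5: ✗ (lhs fails at k=5 before rhs at j=6)

0, 1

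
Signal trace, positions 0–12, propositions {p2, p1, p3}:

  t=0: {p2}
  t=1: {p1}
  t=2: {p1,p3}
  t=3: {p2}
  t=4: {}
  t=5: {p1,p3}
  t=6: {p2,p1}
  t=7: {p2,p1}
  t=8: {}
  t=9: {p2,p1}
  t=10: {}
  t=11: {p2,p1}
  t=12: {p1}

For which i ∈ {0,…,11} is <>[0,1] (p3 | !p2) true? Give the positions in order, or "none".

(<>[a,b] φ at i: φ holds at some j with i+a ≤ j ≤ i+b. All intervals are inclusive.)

Evaluate at each i in [0,11]:
  i=0: ✓ (witness j=1)
  i=1: ✓ (witness j=1)
  i=2: ✓ (witness j=2)
  i=3: ✓ (witness j=4)
  i=4: ✓ (witness j=4)
  i=5: ✓ (witness j=5)
  i=6: ✗ (none in [6,7])
  i=7: ✓ (witness j=8)
  i=8: ✓ (witness j=8)
  i=9: ✓ (witness j=10)
  i=10: ✓ (witness j=10)
  i=11: ✓ (witness j=12)

0, 1, 2, 3, 4, 5, 7, 8, 9, 10, 11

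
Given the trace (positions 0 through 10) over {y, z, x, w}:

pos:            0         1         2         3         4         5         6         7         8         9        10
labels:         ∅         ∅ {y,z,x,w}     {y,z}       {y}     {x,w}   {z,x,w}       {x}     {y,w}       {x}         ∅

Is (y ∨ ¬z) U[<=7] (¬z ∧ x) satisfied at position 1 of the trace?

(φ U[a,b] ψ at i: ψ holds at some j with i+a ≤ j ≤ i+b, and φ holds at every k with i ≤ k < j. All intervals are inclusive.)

Need some j in [1,8] with (¬z ∧ x), and (y ∨ ¬z) at every k in [1,j-1].
  j=1: (¬z ∧ x) false.
  j=2: (¬z ∧ x) false.
  j=3: (¬z ∧ x) false.
  j=4: (¬z ∧ x) false.
  j=5: (¬z ∧ x) holds; (y ∨ ¬z) holds at every k in [1,4] → satisfied.

Holds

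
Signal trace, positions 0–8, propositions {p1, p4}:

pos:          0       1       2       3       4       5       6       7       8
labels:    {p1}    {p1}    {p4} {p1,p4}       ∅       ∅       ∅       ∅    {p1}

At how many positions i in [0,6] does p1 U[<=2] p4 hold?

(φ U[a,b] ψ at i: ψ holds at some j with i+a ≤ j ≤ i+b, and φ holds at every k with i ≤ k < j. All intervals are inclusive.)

4

Evaluate at each i in [0,6]:
  i=0: ✓ (rhs at j=2; lhs holds on [0,1])
  i=1: ✓ (rhs at j=2; lhs holds on [1,1])
  i=2: ✓ (rhs at j=2)
  i=3: ✓ (rhs at j=3)
  i=4: ✗ (no rhs in [4,6])
  i=5: ✗ (no rhs in [5,7])
  i=6: ✗ (no rhs in [6,8])
Positions where it holds: {0, 1, 2, 3} → 4.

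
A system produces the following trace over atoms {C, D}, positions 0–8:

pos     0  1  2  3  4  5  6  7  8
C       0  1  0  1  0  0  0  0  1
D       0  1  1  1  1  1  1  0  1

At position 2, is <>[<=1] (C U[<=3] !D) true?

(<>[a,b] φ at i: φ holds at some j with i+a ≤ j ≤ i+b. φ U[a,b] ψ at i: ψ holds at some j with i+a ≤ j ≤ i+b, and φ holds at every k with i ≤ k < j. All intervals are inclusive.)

Check (C U[<=3] !D) at each j in [2,3]:
  j=2: fails
  j=3: fails
No position in the window satisfies it → formula fails.

No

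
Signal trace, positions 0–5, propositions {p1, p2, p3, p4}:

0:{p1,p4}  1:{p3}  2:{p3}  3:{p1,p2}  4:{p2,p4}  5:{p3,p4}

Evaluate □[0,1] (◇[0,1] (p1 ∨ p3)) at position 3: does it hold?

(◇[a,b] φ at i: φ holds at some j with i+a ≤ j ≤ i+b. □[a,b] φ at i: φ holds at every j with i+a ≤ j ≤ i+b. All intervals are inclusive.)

Yes

Check ◇[0,1] (p1 ∨ p3) at every j in [3,4]:
  j=3: holds (witness at 3)
  j=4: holds (witness at 5)
All positions satisfy it → formula holds.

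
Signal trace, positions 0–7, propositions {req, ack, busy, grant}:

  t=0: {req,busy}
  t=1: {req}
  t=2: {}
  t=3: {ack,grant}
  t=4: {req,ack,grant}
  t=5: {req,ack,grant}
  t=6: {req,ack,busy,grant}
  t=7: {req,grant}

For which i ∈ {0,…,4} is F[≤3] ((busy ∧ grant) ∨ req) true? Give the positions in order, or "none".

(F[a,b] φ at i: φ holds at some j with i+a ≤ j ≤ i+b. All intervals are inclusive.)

0, 1, 2, 3, 4

Evaluate at each i in [0,4]:
  i=0: ✓ (witness j=0)
  i=1: ✓ (witness j=1)
  i=2: ✓ (witness j=4)
  i=3: ✓ (witness j=4)
  i=4: ✓ (witness j=4)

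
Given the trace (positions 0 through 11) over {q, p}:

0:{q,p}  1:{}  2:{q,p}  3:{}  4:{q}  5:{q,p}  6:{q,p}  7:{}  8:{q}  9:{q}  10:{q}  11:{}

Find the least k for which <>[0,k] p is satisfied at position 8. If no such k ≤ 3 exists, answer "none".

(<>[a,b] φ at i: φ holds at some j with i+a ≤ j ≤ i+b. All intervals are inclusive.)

none

Scan j = 8,9,… for p:
  j=8: fails
  j=9: fails
  j=10: fails
  j=11: fails
No j in [8,11] satisfies it → none.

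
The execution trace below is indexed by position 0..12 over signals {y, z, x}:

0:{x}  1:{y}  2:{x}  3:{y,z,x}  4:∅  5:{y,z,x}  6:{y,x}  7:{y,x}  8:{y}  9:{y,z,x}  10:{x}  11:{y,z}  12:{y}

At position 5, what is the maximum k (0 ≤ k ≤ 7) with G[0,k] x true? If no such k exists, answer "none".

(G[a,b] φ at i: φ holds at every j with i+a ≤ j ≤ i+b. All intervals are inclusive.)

x must hold from j=5 onward; find where it first fails.
  j=5: holds
  j=6: holds
  j=7: holds
  j=8: fails
Holds on [5,7], so largest k = 2.

2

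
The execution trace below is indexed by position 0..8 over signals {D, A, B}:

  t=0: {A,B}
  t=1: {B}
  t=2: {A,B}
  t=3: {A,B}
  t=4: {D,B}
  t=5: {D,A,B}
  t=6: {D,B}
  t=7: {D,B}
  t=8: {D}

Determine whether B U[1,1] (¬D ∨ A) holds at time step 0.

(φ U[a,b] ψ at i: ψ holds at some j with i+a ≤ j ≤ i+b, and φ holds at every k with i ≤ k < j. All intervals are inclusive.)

Need some j in [1,1] with (¬D ∨ A), and B at every k in [0,j-1].
  j=1: (¬D ∨ A) holds; B holds at every k in [0,0] → satisfied.

Yes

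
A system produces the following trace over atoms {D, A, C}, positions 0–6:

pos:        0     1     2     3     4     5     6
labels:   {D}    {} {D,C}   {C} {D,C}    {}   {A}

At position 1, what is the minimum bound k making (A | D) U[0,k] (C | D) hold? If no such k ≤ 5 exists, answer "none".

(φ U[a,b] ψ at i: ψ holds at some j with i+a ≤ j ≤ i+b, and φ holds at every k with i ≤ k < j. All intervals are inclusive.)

none

Need earliest j ≥ 1 with (C | D), and (A | D) at every k in [1,j-1].
  j=1: rhs fails.
  j=2: rhs holds but lhs fails at k=1.
  j=3: rhs holds but lhs fails at k=1.
  j=4: rhs holds but lhs fails at k=1.
  j=5: rhs fails.
  j=6: rhs fails.
No witness within the range → none.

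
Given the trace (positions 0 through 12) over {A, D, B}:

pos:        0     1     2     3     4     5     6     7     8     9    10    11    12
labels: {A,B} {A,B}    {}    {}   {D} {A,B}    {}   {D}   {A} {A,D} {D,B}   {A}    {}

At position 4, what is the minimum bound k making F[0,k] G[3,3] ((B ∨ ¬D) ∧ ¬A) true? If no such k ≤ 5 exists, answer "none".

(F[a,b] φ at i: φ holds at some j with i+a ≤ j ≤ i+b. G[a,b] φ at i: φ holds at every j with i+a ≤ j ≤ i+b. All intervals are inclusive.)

Scan j = 4,5,… for G[3,3] ((B ∨ ¬D) ∧ ¬A):
  j=4: fails
  j=5: fails
  j=6: fails
  j=7: holds
First hit at j=7, so smallest k = 7-4 = 3.

3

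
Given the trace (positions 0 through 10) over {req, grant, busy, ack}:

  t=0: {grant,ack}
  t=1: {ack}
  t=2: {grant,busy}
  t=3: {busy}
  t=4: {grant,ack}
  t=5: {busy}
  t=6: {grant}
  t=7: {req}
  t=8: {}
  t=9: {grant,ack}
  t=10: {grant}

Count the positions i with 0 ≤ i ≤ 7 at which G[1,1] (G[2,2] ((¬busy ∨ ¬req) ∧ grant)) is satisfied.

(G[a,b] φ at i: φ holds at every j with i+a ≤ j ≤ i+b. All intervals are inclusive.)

4

Evaluate at each i in [0,7]:
  i=0: ✗ (fails at j=1)
  i=1: ✓ (all of [2,2])
  i=2: ✗ (fails at j=3)
  i=3: ✓ (all of [4,4])
  i=4: ✗ (fails at j=5)
  i=5: ✗ (fails at j=6)
  i=6: ✓ (all of [7,7])
  i=7: ✓ (all of [8,8])
Positions where it holds: {1, 3, 6, 7} → 4.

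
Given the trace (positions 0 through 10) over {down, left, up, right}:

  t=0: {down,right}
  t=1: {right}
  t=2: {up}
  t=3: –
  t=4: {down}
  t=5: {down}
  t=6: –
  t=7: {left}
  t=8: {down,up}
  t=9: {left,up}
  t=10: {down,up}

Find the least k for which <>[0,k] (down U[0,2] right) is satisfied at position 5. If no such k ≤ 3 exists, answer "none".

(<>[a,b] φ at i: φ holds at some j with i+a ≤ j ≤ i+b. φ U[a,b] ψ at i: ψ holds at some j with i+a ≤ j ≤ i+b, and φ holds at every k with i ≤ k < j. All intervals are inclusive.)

Scan j = 5,6,… for (down U[0,2] right):
  j=5: fails
  j=6: fails
  j=7: fails
  j=8: fails
No j in [5,8] satisfies it → none.

none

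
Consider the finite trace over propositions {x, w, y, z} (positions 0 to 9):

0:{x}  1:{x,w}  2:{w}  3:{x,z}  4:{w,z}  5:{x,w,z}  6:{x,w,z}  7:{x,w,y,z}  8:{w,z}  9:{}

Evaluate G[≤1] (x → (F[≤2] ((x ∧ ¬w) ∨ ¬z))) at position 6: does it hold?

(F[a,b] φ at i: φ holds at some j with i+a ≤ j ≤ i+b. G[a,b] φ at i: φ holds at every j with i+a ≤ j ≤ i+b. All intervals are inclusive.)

Does not hold

Check (x → (F[≤2] ((x ∧ ¬w) ∨ ¬z))) at every j in [6,7]:
  j=6: antecedent true; consequent fails (none in [6,8]) → ✗
  j=7: antecedent true; consequent holds (witness at 9) → ✓
Fails at j=6 → formula fails.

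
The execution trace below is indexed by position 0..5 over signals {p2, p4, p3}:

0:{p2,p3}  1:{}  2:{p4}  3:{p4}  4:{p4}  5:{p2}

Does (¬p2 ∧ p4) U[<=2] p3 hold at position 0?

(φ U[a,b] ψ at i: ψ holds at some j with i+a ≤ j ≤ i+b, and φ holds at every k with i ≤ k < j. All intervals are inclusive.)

Holds

Need some j in [0,2] with p3, and (¬p2 ∧ p4) at every k in [0,j-1].
  j=0: p3 holds; no prefix to check → satisfied.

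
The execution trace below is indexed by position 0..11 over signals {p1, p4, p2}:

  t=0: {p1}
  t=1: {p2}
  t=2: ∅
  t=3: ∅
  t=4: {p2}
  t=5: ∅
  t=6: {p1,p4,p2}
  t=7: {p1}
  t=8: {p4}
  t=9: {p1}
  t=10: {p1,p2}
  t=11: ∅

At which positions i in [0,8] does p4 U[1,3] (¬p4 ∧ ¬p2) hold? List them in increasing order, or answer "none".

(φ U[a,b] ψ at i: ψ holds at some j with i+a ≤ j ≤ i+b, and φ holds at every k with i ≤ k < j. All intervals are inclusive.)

6, 8

Evaluate at each i in [0,8]:
  i=0: ✗ (lhs fails at k=0 before rhs at j=2)
  i=1: ✗ (lhs fails at k=1 before rhs at j=2)
  i=2: ✗ (lhs fails at k=2 before rhs at j=3)
  i=3: ✗ (lhs fails at k=3 before rhs at j=5)
  i=4: ✗ (lhs fails at k=4 before rhs at j=5)
  i=5: ✗ (lhs fails at k=5 before rhs at j=7)
  i=6: ✓ (rhs at j=7; lhs holds on [6,6])
  i=7: ✗ (lhs fails at k=7 before rhs at j=9)
  i=8: ✓ (rhs at j=9; lhs holds on [8,8])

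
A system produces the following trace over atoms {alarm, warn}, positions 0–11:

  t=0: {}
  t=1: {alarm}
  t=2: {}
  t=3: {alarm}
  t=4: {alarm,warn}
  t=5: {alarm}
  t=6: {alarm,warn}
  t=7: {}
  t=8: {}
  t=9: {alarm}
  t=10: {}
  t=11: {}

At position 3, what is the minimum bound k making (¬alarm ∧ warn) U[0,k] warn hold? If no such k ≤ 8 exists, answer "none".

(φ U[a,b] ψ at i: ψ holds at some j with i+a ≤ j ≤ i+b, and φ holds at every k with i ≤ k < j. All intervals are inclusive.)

Need earliest j ≥ 3 with warn, and (¬alarm ∧ warn) at every k in [3,j-1].
  j=3: rhs fails.
  j=4: rhs holds but lhs fails at k=3.
  j=5: rhs fails.
  j=6: rhs holds but lhs fails at k=3.
  j=7: rhs fails.
  j=8: rhs fails.
  j=9: rhs fails.
  j=10: rhs fails.
  j=11: rhs fails.
No witness within the range → none.

none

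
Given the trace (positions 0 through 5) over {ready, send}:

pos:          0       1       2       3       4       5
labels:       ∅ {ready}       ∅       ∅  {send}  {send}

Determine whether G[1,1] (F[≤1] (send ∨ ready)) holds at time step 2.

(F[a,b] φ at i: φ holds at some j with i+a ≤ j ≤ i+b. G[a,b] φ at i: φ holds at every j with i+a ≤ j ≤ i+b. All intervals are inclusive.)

True

Check F[≤1] (send ∨ ready) at every j in [3,3]:
  j=3: holds (witness at 4)
All positions satisfy it → formula holds.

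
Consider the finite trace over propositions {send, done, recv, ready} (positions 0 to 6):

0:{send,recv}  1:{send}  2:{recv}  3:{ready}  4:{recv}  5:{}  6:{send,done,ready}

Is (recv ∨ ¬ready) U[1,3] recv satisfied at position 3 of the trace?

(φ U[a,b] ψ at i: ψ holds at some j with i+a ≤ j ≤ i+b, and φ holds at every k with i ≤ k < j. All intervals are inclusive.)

No

Need some j in [4,6] with recv, and (recv ∨ ¬ready) at every k in [3,j-1].
  j=4: recv holds, but (recv ∨ ¬ready) fails at k=3 → not this j.
  j=5: recv false.
  j=6: recv false.
No j in the window works → until fails.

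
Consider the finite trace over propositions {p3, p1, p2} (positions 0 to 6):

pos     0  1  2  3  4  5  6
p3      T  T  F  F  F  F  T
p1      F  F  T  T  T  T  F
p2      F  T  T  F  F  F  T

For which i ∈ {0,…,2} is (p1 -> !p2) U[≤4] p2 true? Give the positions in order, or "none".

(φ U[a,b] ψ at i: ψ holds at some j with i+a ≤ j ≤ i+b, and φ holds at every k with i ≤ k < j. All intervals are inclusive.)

0, 1, 2

Evaluate at each i in [0,2]:
  i=0: ✓ (rhs at j=1; lhs holds on [0,0])
  i=1: ✓ (rhs at j=1)
  i=2: ✓ (rhs at j=2)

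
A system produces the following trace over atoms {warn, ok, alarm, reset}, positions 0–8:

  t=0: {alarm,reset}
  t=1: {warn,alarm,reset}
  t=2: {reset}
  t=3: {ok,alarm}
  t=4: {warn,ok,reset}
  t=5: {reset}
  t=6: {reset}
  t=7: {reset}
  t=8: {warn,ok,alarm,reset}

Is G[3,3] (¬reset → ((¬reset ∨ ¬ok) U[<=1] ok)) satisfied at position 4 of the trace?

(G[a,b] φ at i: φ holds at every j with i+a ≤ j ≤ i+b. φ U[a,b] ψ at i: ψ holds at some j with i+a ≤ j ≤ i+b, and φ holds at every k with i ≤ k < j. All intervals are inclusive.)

Yes

Check (¬reset → ((¬reset ∨ ¬ok) U[<=1] ok)) at every j in [7,7]:
  j=7: antecedent false → ✓
All positions satisfy it → formula holds.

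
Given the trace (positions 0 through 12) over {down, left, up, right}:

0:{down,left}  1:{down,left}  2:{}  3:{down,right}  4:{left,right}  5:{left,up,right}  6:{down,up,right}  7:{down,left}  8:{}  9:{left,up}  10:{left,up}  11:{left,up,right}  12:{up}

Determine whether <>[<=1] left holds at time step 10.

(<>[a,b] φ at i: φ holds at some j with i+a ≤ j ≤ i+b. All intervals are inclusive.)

Yes

Check left at each j in [10,11]:
  j=10: true
  j=11: true
Found at j=10 → formula holds.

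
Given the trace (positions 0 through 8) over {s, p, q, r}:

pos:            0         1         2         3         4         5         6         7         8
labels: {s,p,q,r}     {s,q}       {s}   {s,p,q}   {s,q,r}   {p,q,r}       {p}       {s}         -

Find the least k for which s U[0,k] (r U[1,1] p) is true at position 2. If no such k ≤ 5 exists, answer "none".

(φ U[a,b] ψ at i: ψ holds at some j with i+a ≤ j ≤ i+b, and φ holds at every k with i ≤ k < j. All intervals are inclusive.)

2

Need earliest j ≥ 2 with (r U[1,1] p), and s at every k in [2,j-1].
  j=2: rhs fails.
  j=3: rhs fails.
  j=4: rhs holds; lhs holds on [2,3]. k = 2.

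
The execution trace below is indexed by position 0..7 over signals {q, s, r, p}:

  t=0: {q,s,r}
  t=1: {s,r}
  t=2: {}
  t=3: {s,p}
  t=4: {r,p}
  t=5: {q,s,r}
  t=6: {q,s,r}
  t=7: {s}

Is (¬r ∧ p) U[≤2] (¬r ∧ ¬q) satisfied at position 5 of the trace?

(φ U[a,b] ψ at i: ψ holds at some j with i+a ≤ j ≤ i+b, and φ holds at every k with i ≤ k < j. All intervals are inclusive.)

Need some j in [5,7] with (¬r ∧ ¬q), and (¬r ∧ p) at every k in [5,j-1].
  j=5: (¬r ∧ ¬q) false.
  j=6: (¬r ∧ ¬q) false.
  j=7: (¬r ∧ ¬q) holds, but (¬r ∧ p) fails at k=5 → not this j.
No j in the window works → until fails.

Does not hold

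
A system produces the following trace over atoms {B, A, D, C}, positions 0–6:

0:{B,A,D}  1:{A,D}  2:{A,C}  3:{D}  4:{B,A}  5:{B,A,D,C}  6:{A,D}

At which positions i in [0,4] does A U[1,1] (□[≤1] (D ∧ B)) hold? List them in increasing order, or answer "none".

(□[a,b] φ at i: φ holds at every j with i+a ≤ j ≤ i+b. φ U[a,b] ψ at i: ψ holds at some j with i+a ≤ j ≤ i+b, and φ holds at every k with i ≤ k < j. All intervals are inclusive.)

Evaluate at each i in [0,4]:
  i=0: ✗ (no rhs in [1,1])
  i=1: ✗ (no rhs in [2,2])
  i=2: ✗ (no rhs in [3,3])
  i=3: ✗ (no rhs in [4,4])
  i=4: ✗ (no rhs in [5,5])

none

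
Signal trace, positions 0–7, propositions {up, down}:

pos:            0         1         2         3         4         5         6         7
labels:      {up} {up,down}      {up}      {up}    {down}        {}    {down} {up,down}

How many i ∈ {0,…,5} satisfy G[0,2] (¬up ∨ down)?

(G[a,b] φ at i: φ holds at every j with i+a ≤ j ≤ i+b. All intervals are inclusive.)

Evaluate at each i in [0,5]:
  i=0: ✗ (fails at j=0)
  i=1: ✗ (fails at j=2)
  i=2: ✗ (fails at j=2)
  i=3: ✗ (fails at j=3)
  i=4: ✓ (all of [4,6])
  i=5: ✓ (all of [5,7])
Positions where it holds: {4, 5} → 2.

2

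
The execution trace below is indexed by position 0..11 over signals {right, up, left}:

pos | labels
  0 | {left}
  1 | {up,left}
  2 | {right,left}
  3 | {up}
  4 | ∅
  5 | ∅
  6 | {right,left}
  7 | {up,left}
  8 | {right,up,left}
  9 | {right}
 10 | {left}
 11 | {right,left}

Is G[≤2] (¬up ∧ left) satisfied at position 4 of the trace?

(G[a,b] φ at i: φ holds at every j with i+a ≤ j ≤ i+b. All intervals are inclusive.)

Check (¬up ∧ left) at every j in [4,6]:
  j=4: false
  j=5: false
  j=6: true
Fails at j=4 → formula fails.

False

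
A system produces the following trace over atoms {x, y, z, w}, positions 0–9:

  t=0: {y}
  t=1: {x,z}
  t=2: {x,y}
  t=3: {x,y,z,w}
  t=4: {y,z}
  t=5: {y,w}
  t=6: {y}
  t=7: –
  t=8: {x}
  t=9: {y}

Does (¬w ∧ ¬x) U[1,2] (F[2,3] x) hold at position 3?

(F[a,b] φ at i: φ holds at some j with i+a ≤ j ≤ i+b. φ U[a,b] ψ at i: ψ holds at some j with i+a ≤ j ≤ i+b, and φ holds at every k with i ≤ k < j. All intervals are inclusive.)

Need some j in [4,5] with F[2,3] x, and (¬w ∧ ¬x) at every k in [3,j-1].
  j=4: F[2,3] x — fails (none in [6,7]).
  j=5: F[2,3] x holds, but (¬w ∧ ¬x) fails at k=3 → not this j.
No j in the window works → until fails.

No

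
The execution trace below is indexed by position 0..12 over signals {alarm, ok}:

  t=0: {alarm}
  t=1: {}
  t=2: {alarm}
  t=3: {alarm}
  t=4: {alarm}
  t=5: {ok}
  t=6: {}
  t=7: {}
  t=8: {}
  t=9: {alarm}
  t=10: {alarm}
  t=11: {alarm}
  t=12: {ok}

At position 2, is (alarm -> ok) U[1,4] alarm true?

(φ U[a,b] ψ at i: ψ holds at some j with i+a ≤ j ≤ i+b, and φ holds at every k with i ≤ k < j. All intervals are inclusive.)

Need some j in [3,6] with alarm, and (alarm -> ok) at every k in [2,j-1].
  j=3: alarm holds, but (alarm -> ok) fails at k=2 → not this j.
  j=4: alarm holds, but (alarm -> ok) fails at k=2 → not this j.
  j=5: alarm false.
  j=6: alarm false.
No j in the window works → until fails.

No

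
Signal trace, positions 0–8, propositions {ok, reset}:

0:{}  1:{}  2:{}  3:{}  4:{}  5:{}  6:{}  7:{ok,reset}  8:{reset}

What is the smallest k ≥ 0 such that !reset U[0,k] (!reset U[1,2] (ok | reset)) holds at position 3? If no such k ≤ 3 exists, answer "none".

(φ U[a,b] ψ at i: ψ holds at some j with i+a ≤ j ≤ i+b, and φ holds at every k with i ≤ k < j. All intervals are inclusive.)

Need earliest j ≥ 3 with (!reset U[1,2] (ok | reset)), and !reset at every k in [3,j-1].
  j=3: rhs fails.
  j=4: rhs fails.
  j=5: rhs holds; lhs holds on [3,4]. k = 2.

2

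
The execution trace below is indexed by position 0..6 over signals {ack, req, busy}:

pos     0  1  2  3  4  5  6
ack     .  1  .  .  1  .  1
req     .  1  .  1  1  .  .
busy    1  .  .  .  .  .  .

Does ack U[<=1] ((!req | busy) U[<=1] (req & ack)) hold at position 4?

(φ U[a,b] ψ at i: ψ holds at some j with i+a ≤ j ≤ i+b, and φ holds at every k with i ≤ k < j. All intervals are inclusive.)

Need some j in [4,5] with ((!req | busy) U[<=1] (req & ack)), and ack at every k in [4,j-1].
  j=4: ((!req | busy) U[<=1] (req & ack)) holds; no prefix to check → satisfied.

True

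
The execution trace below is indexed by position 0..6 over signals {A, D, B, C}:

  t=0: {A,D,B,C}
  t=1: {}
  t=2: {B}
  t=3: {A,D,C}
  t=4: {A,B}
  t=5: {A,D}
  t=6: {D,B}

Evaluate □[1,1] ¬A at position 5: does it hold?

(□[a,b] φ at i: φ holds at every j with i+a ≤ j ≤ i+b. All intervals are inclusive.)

Check ¬A at every j in [6,6]:
  j=6: true
All positions satisfy it → formula holds.

Holds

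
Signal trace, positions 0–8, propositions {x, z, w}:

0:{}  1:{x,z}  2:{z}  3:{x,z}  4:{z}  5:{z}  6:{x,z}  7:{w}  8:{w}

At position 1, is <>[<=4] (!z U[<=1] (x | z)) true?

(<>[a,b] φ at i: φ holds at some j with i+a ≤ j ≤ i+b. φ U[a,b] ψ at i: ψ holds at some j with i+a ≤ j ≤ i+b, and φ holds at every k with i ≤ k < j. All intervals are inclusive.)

Holds

Check (!z U[<=1] (x | z)) at each j in [1,5]:
  j=1: holds
  j=2: holds
  j=3: holds
  j=4: holds
  j=5: holds
Found at j=1 → formula holds.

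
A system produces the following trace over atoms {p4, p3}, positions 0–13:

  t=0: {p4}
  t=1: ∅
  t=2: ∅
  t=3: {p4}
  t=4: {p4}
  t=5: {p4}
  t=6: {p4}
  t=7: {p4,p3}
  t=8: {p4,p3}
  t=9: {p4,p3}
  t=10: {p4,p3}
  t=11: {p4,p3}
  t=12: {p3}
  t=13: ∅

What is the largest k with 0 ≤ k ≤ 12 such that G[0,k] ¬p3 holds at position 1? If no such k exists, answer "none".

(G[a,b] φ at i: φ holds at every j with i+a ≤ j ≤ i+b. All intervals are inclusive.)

5

¬p3 must hold from j=1 onward; find where it first fails.
  j=1: holds
  j=2: holds
  j=3: holds
  j=4: holds
  j=5: holds
  j=6: holds
  j=7: fails
Holds on [1,6], so largest k = 5.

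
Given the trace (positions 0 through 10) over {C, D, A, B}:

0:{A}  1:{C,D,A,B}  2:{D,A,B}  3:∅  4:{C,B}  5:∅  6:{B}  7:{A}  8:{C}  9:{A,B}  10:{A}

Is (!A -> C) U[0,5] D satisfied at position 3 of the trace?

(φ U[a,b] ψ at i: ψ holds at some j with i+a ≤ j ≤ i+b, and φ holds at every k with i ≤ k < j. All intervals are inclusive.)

Does not hold

Need some j in [3,8] with D, and (!A -> C) at every k in [3,j-1].
  j=3: D false.
  j=4: D false.
  j=5: D false.
  j=6: D false.
  j=7: D false.
  j=8: D false.
No j in the window works → until fails.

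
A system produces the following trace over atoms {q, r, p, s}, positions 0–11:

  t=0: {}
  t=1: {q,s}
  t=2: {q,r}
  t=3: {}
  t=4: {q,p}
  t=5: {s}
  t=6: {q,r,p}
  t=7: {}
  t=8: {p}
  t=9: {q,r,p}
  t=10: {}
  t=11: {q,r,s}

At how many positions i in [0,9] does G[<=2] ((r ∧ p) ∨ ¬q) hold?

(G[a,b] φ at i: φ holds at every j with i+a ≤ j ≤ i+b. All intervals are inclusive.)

Evaluate at each i in [0,9]:
  i=0: ✗ (fails at j=1)
  i=1: ✗ (fails at j=1)
  i=2: ✗ (fails at j=2)
  i=3: ✗ (fails at j=4)
  i=4: ✗ (fails at j=4)
  i=5: ✓ (all of [5,7])
  i=6: ✓ (all of [6,8])
  i=7: ✓ (all of [7,9])
  i=8: ✓ (all of [8,10])
  i=9: ✗ (fails at j=11)
Positions where it holds: {5, 6, 7, 8} → 4.

4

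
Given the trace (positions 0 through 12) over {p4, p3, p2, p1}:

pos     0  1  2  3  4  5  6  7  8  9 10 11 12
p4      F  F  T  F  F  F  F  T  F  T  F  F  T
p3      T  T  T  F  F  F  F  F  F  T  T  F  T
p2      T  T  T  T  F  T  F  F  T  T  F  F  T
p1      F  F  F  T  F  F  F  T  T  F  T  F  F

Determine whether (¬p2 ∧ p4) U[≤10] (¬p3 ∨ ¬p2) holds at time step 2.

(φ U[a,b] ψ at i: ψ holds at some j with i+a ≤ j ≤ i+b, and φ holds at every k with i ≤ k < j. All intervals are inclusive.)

Need some j in [2,12] with (¬p3 ∨ ¬p2), and (¬p2 ∧ p4) at every k in [2,j-1].
  j=2: (¬p3 ∨ ¬p2) false.
  j=3: (¬p3 ∨ ¬p2) holds, but (¬p2 ∧ p4) fails at k=2 → not this j.
  j=4: (¬p3 ∨ ¬p2) holds, but (¬p2 ∧ p4) fails at k=2 → not this j.
  j=5: (¬p3 ∨ ¬p2) holds, but (¬p2 ∧ p4) fails at k=2 → not this j.
  j=6: (¬p3 ∨ ¬p2) holds, but (¬p2 ∧ p4) fails at k=2 → not this j.
  j=7: (¬p3 ∨ ¬p2) holds, but (¬p2 ∧ p4) fails at k=2 → not this j.
  j=8: (¬p3 ∨ ¬p2) holds, but (¬p2 ∧ p4) fails at k=2 → not this j.
  j=9: (¬p3 ∨ ¬p2) false.
  j=10: (¬p3 ∨ ¬p2) holds, but (¬p2 ∧ p4) fails at k=2 → not this j.
  j=11: (¬p3 ∨ ¬p2) holds, but (¬p2 ∧ p4) fails at k=2 → not this j.
  j=12: (¬p3 ∨ ¬p2) false.
No j in the window works → until fails.

Does not hold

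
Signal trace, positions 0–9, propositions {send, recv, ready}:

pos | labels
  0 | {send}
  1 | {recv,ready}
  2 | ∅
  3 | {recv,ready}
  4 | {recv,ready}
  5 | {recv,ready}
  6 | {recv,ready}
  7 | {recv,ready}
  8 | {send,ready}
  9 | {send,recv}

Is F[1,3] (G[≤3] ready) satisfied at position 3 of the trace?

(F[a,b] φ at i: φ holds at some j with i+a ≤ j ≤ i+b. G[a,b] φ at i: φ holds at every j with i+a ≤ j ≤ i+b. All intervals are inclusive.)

Check G[≤3] ready at each j in [4,6]:
  j=4: holds on [4,7]
  j=5: holds on [5,8]
  j=6: fails at 9
Found at j=4 → formula holds.

True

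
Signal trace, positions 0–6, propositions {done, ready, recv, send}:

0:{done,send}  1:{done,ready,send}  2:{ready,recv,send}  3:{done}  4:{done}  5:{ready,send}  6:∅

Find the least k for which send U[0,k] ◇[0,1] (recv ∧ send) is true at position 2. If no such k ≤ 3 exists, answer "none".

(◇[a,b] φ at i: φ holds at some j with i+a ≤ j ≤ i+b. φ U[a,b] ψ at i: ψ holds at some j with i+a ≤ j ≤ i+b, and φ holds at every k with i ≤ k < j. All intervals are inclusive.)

0

Need earliest j ≥ 2 with ◇[0,1] (recv ∧ send), and send at every k in [2,j-1].
  j=2: rhs holds (empty prefix). k = 0.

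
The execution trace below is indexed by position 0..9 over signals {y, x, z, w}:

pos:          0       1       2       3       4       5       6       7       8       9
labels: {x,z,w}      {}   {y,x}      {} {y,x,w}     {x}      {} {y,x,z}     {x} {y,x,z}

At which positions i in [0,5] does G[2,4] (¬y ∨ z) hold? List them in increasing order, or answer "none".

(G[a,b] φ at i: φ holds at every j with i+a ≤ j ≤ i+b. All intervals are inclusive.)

3, 4, 5

Evaluate at each i in [0,5]:
  i=0: ✗ (fails at j=2)
  i=1: ✗ (fails at j=4)
  i=2: ✗ (fails at j=4)
  i=3: ✓ (all of [5,7])
  i=4: ✓ (all of [6,8])
  i=5: ✓ (all of [7,9])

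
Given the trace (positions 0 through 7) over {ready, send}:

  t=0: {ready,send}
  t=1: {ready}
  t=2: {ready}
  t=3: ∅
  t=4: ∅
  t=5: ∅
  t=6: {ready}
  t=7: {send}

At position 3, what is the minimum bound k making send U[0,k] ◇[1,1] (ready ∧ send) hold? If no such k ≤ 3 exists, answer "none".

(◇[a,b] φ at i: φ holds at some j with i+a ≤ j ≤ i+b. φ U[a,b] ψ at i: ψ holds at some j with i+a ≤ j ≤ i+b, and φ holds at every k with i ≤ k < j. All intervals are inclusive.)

none

Need earliest j ≥ 3 with ◇[1,1] (ready ∧ send), and send at every k in [3,j-1].
  j=3: rhs fails.
  j=4: rhs fails.
  j=5: rhs fails.
  j=6: rhs fails.
No witness within the range → none.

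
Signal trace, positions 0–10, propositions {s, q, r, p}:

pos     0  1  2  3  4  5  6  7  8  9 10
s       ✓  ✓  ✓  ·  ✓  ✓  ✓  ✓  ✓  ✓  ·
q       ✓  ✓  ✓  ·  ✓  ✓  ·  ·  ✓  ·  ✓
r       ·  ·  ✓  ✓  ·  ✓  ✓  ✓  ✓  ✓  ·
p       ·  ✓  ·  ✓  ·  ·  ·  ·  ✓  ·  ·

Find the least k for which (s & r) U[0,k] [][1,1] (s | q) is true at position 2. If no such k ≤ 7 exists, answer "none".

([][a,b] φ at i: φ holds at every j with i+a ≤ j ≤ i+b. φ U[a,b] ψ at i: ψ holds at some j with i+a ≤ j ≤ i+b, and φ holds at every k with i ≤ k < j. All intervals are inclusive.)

1

Need earliest j ≥ 2 with [][1,1] (s | q), and (s & r) at every k in [2,j-1].
  j=2: rhs fails.
  j=3: rhs holds; lhs holds on [2,2]. k = 1.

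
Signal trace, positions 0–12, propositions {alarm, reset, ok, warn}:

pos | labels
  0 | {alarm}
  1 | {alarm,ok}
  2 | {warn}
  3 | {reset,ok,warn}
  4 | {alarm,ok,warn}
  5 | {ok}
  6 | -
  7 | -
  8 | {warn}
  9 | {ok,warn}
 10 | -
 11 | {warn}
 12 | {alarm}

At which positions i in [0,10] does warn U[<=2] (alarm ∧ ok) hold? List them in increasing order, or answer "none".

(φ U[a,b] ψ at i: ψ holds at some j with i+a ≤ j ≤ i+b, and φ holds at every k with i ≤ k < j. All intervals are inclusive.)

1, 2, 3, 4

Evaluate at each i in [0,10]:
  i=0: ✗ (lhs fails at k=0 before rhs at j=1)
  i=1: ✓ (rhs at j=1)
  i=2: ✓ (rhs at j=4; lhs holds on [2,3])
  i=3: ✓ (rhs at j=4; lhs holds on [3,3])
  i=4: ✓ (rhs at j=4)
  i=5: ✗ (no rhs in [5,7])
  i=6: ✗ (no rhs in [6,8])
  i=7: ✗ (no rhs in [7,9])
  i=8: ✗ (no rhs in [8,10])
  i=9: ✗ (no rhs in [9,11])
  i=10: ✗ (no rhs in [10,12])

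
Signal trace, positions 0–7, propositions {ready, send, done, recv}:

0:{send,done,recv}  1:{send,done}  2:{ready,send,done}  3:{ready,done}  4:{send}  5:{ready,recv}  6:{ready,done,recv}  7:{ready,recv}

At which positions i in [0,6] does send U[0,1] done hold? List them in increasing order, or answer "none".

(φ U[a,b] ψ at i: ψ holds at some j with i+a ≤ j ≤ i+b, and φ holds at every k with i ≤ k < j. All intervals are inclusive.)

0, 1, 2, 3, 6

Evaluate at each i in [0,6]:
  i=0: ✓ (rhs at j=0)
  i=1: ✓ (rhs at j=1)
  i=2: ✓ (rhs at j=2)
  i=3: ✓ (rhs at j=3)
  i=4: ✗ (no rhs in [4,5])
  i=5: ✗ (lhs fails at k=5 before rhs at j=6)
  i=6: ✓ (rhs at j=6)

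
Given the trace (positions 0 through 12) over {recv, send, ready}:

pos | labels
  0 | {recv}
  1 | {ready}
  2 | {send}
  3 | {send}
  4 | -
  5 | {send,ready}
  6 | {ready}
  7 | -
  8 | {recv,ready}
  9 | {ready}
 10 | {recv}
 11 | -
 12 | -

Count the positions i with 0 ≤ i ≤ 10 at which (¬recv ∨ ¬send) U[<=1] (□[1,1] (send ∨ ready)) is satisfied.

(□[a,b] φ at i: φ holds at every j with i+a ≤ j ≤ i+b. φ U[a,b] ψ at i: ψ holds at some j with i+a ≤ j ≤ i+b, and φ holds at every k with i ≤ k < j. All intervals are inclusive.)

Evaluate at each i in [0,10]:
  i=0: ✓ (rhs at j=0)
  i=1: ✓ (rhs at j=1)
  i=2: ✓ (rhs at j=2)
  i=3: ✓ (rhs at j=4; lhs holds on [3,3])
  i=4: ✓ (rhs at j=4)
  i=5: ✓ (rhs at j=5)
  i=6: ✓ (rhs at j=7; lhs holds on [6,6])
  i=7: ✓ (rhs at j=7)
  i=8: ✓ (rhs at j=8)
  i=9: ✗ (no rhs in [9,10])
  i=10: ✗ (no rhs in [10,11])
Positions where it holds: {0, 1, 2, 3, 4, 5, 6, 7, 8} → 9.

9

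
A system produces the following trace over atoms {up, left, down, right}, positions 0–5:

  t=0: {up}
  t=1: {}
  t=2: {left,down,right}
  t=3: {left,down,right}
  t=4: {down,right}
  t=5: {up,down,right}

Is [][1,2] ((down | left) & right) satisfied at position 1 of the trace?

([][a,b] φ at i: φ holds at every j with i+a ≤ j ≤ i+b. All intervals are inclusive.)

True

Check ((down | left) & right) at every j in [2,3]:
  j=2: true
  j=3: true
All positions satisfy it → formula holds.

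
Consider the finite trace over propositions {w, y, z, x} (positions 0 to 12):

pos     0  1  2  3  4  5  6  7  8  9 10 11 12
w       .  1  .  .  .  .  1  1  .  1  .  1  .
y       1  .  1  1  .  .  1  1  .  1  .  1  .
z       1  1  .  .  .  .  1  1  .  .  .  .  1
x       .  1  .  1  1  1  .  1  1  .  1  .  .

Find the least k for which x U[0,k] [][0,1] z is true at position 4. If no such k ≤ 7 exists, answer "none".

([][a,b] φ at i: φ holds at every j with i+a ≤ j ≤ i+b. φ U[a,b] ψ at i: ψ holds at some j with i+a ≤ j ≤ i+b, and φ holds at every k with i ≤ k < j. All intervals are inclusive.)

2

Need earliest j ≥ 4 with [][0,1] z, and x at every k in [4,j-1].
  j=4: rhs fails.
  j=5: rhs fails.
  j=6: rhs holds; lhs holds on [4,5]. k = 2.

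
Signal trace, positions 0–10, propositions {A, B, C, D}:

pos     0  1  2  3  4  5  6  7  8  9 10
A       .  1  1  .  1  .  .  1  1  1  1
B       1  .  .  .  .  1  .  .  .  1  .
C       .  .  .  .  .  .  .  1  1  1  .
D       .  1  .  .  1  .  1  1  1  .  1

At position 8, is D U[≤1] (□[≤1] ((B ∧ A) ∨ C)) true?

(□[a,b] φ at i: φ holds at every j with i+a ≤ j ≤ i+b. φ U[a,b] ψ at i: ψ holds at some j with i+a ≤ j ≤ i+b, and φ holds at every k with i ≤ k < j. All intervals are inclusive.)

Need some j in [8,9] with □[≤1] ((B ∧ A) ∨ C), and D at every k in [8,j-1].
  j=8: □[≤1] ((B ∧ A) ∨ C) holds; no prefix to check → satisfied.

Yes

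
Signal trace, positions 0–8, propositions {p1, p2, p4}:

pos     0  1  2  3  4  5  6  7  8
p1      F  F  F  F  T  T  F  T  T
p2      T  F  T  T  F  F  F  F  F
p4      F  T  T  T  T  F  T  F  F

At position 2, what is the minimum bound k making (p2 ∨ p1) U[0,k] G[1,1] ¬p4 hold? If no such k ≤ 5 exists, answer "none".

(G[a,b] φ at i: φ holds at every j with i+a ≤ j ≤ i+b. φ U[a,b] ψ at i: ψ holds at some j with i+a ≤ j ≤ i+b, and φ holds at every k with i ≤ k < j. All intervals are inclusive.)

Need earliest j ≥ 2 with G[1,1] ¬p4, and (p2 ∨ p1) at every k in [2,j-1].
  j=2: rhs fails.
  j=3: rhs fails.
  j=4: rhs holds; lhs holds on [2,3]. k = 2.

2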